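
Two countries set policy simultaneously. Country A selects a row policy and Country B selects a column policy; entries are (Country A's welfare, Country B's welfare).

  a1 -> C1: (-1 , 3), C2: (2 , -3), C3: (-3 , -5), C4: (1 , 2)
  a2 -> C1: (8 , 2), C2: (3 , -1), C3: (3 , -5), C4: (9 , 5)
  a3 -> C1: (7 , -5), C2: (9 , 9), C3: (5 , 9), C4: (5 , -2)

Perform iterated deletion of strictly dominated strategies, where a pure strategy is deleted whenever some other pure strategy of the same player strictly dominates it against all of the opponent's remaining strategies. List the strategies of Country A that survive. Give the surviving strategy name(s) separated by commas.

Country A's strategy a1 is strictly dominated by a2 (C1: 8>-1, C2: 3>2, C3: 3>-3, C4: 9>1) and is removed.
For Country B, C4 strictly dominates C1 on the remaining rows (a2: 5>2, a3: -2>-5); eliminate C1.
Among the remaining strategies, none is strictly dominated by another pure strategy of the same player, so the elimination stops.
Surviving strategies — Country A: {a2, a3}; Country B: {C2, C3, C4}.

a2, a3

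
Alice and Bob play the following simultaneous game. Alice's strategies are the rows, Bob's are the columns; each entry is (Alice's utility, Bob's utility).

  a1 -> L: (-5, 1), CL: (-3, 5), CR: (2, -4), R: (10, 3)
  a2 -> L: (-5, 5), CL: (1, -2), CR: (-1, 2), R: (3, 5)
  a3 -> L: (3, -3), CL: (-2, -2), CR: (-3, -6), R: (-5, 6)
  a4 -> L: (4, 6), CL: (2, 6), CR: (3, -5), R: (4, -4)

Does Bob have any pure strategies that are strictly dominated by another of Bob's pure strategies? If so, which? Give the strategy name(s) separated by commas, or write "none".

L: no other strategy beats it everywhere (CL at a2 (5>-2); CR at a1 (1>-4); R at a2 (5=5)).
CL: no other strategy beats it everywhere (L at a1 (5>1); CR at a1 (5>-4); R at a1 (5>3)).
CR is strictly dominated by L (a1: 1>-4, a2: 5>2, a3: -3>-6, a4: 6>-5).
Nothing dominates R: L at a1 (3>1); CL at a2 (5>-2); CR at a1 (3>-4).

CR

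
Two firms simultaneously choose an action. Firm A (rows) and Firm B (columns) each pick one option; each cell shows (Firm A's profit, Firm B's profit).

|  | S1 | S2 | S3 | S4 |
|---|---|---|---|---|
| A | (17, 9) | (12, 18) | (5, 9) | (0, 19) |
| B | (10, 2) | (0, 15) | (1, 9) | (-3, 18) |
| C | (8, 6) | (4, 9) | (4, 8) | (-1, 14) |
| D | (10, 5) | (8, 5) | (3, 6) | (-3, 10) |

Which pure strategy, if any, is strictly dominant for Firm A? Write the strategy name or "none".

A

A vs B: S1: 17>10, S2: 12>0, S3: 5>1, S4: 0>-3.
A vs C: S1: 17>8, S2: 12>4, S3: 5>4, S4: 0>-1.
A vs D: S1: 17>10, S2: 12>8, S3: 5>3, S4: 0>-3.
A strictly beats every other strategy against every opponent action, so it is strictly dominant.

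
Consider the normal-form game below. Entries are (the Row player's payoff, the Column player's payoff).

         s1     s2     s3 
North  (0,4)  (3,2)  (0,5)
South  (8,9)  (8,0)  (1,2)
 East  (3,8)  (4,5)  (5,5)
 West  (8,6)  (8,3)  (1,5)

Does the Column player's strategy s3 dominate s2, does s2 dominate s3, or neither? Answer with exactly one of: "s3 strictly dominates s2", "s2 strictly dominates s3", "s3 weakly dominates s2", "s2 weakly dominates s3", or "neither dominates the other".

Compare s3 to s2 across every action of the Row player: North: 5>2, South: 2>0, East: 5=5, West: 5>3.
s3 is at least as good everywhere and strictly better somewhere (tied only at East), so s3 weakly but not strictly dominates s2.

s3 weakly dominates s2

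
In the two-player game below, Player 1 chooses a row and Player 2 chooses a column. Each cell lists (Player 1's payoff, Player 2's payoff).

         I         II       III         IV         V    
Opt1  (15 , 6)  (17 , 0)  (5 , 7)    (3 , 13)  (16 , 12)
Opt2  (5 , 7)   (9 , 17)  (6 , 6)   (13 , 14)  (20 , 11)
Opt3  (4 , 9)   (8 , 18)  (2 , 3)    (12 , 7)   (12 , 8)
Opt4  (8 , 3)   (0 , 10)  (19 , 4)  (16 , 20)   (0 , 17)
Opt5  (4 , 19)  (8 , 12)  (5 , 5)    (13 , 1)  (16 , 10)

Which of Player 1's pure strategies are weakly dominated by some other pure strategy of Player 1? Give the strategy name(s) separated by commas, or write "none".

Opt3, Opt5

Nothing dominates Opt1: Opt2 at I (15>5); Opt3 at I (15>4); Opt4 at I (15>8); Opt5 at I (15>4).
Opt2: no other strategy beats it everywhere (Opt1 at III (6>5); Opt3 at I (5>4); Opt4 at II (9>0); Opt5 at I (5>4)).
Opt3 is weakly dominated by Opt2 (I: 5>4, II: 9>8, III: 6>2, IV: 13>12, V: 20>12).
Opt4: no other strategy beats it everywhere (Opt1 at III (19>5); Opt2 at I (8>5); Opt3 at I (8>4); Opt5 at I (8>4)).
Opt5 is weakly dominated by Opt2 (I: 5>4, II: 9>8, III: 6>5, IV: 13=13, V: 20>16).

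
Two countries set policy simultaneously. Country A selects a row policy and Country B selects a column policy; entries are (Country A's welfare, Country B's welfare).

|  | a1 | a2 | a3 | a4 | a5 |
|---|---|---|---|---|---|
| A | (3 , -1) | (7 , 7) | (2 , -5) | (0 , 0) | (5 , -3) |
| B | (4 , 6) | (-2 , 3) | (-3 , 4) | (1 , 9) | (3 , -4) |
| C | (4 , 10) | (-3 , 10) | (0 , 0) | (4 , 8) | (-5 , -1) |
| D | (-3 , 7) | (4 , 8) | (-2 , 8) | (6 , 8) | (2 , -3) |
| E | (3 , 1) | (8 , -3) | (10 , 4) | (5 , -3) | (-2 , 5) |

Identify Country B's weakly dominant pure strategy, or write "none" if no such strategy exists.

a1 fails to dominate a2 at A (-1<7).
a2 fails to dominate a1 at B (3<6).
a3 fails to dominate a1 at A (-5<-1).
a4 fails to dominate a1 at C (8<10).
a5 fails to dominate a1 at A (-3<-1).
No single strategy dominates all the others.

none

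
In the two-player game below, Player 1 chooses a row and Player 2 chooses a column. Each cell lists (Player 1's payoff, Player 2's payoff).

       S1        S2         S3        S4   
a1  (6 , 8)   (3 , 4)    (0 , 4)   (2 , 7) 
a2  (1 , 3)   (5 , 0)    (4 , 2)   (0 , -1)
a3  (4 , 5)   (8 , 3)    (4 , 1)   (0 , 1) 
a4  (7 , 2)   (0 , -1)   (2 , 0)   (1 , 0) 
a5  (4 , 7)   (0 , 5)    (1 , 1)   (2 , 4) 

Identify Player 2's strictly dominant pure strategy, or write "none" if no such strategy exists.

S1 vs S2: a1: 8>4, a2: 3>0, a3: 5>3, a4: 2>-1, a5: 7>5.
S1 vs S3: a1: 8>4, a2: 3>2, a3: 5>1, a4: 2>0, a5: 7>1.
S1 vs S4: a1: 8>7, a2: 3>-1, a3: 5>1, a4: 2>0, a5: 7>4.
S1 strictly beats every other strategy against every opponent action, so it is strictly dominant.

S1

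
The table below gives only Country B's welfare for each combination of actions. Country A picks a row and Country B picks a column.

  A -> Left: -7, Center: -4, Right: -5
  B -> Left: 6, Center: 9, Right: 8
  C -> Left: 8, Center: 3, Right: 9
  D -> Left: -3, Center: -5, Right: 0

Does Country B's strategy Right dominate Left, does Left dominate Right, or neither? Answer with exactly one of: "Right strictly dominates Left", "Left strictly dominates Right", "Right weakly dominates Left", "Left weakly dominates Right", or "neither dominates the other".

Right strictly dominates Left

Compare Right to Left across each choice by Country A: A: -5>-7, B: 8>6, C: 9>8, D: 0>-3.
Right gives a strictly higher payoff against each choice by Country A, so Right strictly dominates Left.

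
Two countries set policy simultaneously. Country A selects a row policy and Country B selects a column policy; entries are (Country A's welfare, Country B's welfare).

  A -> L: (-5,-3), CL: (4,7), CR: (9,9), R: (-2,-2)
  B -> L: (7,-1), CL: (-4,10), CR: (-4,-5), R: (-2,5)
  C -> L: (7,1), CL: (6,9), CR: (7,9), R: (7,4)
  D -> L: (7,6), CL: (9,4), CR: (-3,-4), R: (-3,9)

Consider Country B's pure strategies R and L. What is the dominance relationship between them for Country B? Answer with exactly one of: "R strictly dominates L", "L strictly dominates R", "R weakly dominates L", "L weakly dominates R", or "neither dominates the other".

R strictly dominates L

R's payoffs vs L's, by Country A's action — A: -2>-3, B: 5>-1, C: 4>1, D: 9>6.
R gives a strictly higher payoff against each opponent action, so R strictly dominates L.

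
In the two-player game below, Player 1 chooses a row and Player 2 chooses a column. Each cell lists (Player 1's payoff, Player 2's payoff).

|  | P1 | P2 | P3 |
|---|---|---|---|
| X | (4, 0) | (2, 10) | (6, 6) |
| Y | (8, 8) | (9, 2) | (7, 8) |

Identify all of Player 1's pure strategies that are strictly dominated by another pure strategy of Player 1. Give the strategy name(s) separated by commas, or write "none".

Y strictly dominates X — P1: 8>4, P2: 9>2, P3: 7>6.
Y is not dominated — it holds its own against X at P1 (8>4).

X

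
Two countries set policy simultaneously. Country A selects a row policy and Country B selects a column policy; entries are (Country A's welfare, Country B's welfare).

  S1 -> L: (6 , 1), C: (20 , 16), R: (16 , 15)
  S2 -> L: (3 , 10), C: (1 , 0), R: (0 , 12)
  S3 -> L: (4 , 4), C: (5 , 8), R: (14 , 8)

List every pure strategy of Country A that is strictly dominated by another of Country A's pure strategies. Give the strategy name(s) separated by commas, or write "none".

S2, S3

S1 is not dominated — it holds its own against S2 at L (6>3); S3 at L (6>4).
S1 strictly dominates S2 — L: 6>3, C: 20>1, R: 16>0.
S3: dominated, since S1 does at least as well everywhere (L: 6>4, C: 20>5, R: 16>14).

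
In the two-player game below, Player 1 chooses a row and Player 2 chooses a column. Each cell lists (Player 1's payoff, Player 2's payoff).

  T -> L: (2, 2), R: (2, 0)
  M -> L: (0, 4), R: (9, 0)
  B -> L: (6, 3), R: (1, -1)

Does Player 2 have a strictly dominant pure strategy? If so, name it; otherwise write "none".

L

L vs R: T: 2>0, M: 4>0, B: 3>-1.
L strictly beats every other strategy against every opponent action, so it is strictly dominant.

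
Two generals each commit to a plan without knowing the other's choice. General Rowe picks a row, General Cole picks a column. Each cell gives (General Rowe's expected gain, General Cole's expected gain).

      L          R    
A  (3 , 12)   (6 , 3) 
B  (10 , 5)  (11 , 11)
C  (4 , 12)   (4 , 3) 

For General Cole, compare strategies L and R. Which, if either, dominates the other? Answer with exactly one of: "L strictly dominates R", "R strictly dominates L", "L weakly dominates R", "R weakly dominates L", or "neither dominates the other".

L's payoffs vs R's, by General Rowe's action — A: 12>3, B: 5<11, C: 12>3.
L does better at A, C but worse at B; neither strategy dominates the other.

neither dominates the other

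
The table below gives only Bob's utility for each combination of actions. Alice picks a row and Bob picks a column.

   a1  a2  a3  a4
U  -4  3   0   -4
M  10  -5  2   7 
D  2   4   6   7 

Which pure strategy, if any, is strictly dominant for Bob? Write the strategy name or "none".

a1 fails to dominate a2 at U (-4<3).
a2 fails to dominate a1 at M (-5<10).
a3 fails to dominate a1 at M (2<10).
a4 fails to dominate a1 at U (-4=-4).
No single strategy dominates all the others.

none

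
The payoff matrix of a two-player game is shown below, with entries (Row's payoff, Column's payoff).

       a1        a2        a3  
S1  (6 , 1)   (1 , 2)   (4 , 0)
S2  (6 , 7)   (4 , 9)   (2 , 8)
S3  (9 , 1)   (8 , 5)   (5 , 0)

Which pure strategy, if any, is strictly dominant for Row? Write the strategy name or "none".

S3 vs S1: a1: 9>6, a2: 8>1, a3: 5>4.
S3 vs S2: a1: 9>6, a2: 8>4, a3: 5>2.
S3 strictly beats every other strategy against every opponent action, so it is strictly dominant.

S3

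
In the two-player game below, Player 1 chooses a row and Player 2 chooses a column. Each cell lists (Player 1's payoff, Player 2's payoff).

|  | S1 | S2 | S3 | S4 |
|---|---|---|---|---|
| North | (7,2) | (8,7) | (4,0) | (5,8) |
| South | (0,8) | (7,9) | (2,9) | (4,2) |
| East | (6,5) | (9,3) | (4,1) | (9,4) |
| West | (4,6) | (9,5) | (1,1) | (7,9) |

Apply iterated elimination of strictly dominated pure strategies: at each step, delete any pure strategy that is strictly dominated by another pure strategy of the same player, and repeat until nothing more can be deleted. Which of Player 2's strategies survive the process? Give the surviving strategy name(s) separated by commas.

S1, S4

Row South is eliminated: North beats it against every remaining column (S1: 7>0, S2: 8>7, S3: 4>2, S4: 5>4).
For Player 2, S4 strictly dominates S2 on the remaining rows (North: 8>7, East: 4>3, West: 9>5); eliminate S2.
For Player 1, East strictly dominates West on the remaining columns (S1: 6>4, S3: 4>1, S4: 9>7); eliminate West.
Column S3 is eliminated: S1 beats it against every remaining row (North: 2>0, East: 5>1).
Among the remaining strategies, none is strictly dominated by another pure strategy of the same player, so the elimination stops.
Surviving strategies — Player 1: {North, East}; Player 2: {S1, S4}.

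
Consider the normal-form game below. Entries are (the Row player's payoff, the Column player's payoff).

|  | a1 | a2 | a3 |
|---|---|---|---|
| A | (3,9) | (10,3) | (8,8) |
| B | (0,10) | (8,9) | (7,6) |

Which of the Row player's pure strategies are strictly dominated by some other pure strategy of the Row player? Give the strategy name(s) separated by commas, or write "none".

A is not dominated — it holds its own against B at a1 (3>0).
B is strictly dominated by A (a1: 3>0, a2: 10>8, a3: 8>7).

B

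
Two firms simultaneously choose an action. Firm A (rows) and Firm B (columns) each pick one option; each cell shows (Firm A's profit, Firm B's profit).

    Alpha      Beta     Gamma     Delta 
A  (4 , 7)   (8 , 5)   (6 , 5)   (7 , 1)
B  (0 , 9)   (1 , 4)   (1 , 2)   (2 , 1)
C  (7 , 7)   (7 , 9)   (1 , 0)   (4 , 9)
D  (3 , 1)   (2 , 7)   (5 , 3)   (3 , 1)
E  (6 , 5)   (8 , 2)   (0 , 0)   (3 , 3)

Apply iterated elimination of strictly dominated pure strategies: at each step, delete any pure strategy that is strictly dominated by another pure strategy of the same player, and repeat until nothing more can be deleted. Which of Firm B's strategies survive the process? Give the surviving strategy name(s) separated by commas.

Alpha, Beta, Delta

Row B is eliminated: A beats it against every remaining column (Alpha: 4>0, Beta: 8>1, Gamma: 6>1, Delta: 7>2).
Row D is eliminated: A beats it against every remaining column (Alpha: 4>3, Beta: 8>2, Gamma: 6>5, Delta: 7>3).
For Firm B, Alpha strictly dominates Gamma on the remaining rows (A: 7>5, C: 7>0, E: 5>0); eliminate Gamma.
Among the remaining strategies, none is strictly dominated by another pure strategy of the same player, so the elimination stops.
Surviving strategies — Firm A: {A, C, E}; Firm B: {Alpha, Beta, Delta}.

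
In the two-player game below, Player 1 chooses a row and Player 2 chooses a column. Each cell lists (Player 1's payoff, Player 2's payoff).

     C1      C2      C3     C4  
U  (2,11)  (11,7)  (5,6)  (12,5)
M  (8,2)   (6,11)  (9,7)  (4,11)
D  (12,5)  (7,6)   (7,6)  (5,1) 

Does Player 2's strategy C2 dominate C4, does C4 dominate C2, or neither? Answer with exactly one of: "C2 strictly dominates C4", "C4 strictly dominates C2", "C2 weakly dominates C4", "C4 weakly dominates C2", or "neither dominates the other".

C2's payoffs vs C4's, by Player 1's action — U: 7>5, M: 11=11, D: 6>1.
C2 is at least as good everywhere and strictly better somewhere (tied only at M), so C2 weakly but not strictly dominates C4.

C2 weakly dominates C4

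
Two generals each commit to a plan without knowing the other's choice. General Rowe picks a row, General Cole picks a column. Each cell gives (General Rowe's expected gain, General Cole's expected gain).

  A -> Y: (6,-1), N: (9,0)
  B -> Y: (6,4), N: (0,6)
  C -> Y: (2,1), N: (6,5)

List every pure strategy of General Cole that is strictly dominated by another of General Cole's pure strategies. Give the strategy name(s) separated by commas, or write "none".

Y

Y is strictly dominated by N (A: 0>-1, B: 6>4, C: 5>1).
N is not dominated — it holds its own against Y at A (0>-1).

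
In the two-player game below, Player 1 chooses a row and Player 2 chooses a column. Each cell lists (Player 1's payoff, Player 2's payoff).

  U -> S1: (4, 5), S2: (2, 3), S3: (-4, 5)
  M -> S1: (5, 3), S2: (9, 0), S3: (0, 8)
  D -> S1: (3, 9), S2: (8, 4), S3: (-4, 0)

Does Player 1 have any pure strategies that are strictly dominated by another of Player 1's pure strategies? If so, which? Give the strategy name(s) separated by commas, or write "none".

U: dominated, since M does at least as well everywhere (S1: 5>4, S2: 9>2, S3: 0>-4).
M is not dominated — it holds its own against U at S1 (5>4); D at S1 (5>3).
D is strictly dominated by M (S1: 5>3, S2: 9>8, S3: 0>-4).

U, D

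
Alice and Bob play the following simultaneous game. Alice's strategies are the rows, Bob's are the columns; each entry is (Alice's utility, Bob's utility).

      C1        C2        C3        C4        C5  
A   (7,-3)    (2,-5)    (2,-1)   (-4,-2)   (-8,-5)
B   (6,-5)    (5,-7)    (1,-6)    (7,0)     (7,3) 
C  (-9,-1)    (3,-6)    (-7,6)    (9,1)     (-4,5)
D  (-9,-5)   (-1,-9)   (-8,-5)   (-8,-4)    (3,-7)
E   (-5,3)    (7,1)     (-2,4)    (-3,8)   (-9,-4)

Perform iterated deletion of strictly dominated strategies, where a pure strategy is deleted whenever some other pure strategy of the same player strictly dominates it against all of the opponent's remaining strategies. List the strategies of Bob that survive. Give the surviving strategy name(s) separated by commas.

C3, C4, C5

Alice's strategy D is strictly dominated by B (C1: 6>-9, C2: 5>-1, C3: 1>-8, C4: 7>-8, C5: 7>3) and is removed.
Column C1 is eliminated: C4 beats it against every remaining row (A: -2>-3, B: 0>-5, C: 1>-1, E: 8>3).
For Bob, C3 strictly dominates C2 on the remaining rows (A: -1>-5, B: -6>-7, C: 6>-6, E: 4>1); eliminate C2.
Row E is eliminated: B beats it against every remaining column (C3: 1>-2, C4: 7>-3, C5: 7>-9).
Among the remaining strategies, none is strictly dominated by another pure strategy of the same player, so the elimination stops.
Surviving strategies — Alice: {A, B, C}; Bob: {C3, C4, C5}.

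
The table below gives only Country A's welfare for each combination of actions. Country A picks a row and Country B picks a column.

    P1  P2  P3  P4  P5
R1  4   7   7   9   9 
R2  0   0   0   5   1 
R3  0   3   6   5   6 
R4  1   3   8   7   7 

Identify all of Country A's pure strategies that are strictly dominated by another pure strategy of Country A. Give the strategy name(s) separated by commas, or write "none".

R1 is not dominated — it holds its own against R2 at P1 (4>0); R3 at P1 (4>0); R4 at P1 (4>1).
R1 strictly dominates R2 — P1: 4>0, P2: 7>0, P3: 7>0, P4: 9>5, P5: 9>1.
R3 is strictly dominated by R1 (P1: 4>0, P2: 7>3, P3: 7>6, P4: 9>5, P5: 9>6).
Nothing dominates R4: R1 at P3 (8>7); R2 at P1 (1>0); R3 at P1 (1>0).

R2, R3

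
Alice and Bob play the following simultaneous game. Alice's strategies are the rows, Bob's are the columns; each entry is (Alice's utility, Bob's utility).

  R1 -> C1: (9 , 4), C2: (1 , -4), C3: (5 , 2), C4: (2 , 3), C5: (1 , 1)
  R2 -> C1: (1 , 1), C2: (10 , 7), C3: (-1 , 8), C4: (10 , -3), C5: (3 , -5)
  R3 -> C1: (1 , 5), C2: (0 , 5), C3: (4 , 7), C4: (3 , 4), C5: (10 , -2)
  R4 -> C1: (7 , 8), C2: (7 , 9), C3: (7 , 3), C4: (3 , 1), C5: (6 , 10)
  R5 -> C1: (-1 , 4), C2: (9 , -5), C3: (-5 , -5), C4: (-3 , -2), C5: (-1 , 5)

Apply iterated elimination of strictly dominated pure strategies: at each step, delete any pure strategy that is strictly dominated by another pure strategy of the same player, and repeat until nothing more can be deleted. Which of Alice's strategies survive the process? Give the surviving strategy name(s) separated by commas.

For Alice, R2 strictly dominates R5 on the remaining columns (C1: 1>-1, C2: 10>9, C3: -1>-5, C4: 10>-3, C5: 3>-1); eliminate R5.
For Bob, C1 strictly dominates C4 on the remaining rows (R1: 4>3, R2: 1>-3, R3: 5>4, R4: 8>1); eliminate C4.
Among the remaining strategies, none is strictly dominated by another pure strategy of the same player, so the elimination stops.
Surviving strategies — Alice: {R1, R2, R3, R4}; Bob: {C1, C2, C3, C5}.

R1, R2, R3, R4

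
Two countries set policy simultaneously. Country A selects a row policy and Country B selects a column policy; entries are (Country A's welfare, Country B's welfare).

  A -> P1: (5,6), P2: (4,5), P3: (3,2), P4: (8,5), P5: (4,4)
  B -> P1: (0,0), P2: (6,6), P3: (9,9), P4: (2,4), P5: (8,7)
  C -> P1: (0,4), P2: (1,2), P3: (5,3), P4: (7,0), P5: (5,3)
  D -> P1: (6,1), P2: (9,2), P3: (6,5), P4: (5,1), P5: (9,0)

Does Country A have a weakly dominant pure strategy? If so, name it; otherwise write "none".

A fails to dominate B at P2 (4<6).
B fails to dominate A at P1 (0<5).
C fails to dominate A at P1 (0<5).
D fails to dominate A at P4 (5<8).
No single strategy dominates all the others.

none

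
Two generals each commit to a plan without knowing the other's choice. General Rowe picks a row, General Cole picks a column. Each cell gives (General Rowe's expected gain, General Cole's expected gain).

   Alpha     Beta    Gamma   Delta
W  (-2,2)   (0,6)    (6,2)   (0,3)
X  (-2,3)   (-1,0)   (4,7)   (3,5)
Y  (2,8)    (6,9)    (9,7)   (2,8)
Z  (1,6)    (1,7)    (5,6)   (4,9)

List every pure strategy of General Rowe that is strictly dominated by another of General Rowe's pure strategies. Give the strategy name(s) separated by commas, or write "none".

W, X

W: dominated, since Y does at least as well everywhere (Alpha: 2>-2, Beta: 6>0, Gamma: 9>6, Delta: 2>0).
Z strictly dominates X — Alpha: 1>-2, Beta: 1>-1, Gamma: 5>4, Delta: 4>3.
Nothing dominates Y: W at Alpha (2>-2); X at Alpha (2>-2); Z at Alpha (2>1).
Z: no other strategy beats it everywhere (W at Alpha (1>-2); X at Alpha (1>-2); Y at Delta (4>2)).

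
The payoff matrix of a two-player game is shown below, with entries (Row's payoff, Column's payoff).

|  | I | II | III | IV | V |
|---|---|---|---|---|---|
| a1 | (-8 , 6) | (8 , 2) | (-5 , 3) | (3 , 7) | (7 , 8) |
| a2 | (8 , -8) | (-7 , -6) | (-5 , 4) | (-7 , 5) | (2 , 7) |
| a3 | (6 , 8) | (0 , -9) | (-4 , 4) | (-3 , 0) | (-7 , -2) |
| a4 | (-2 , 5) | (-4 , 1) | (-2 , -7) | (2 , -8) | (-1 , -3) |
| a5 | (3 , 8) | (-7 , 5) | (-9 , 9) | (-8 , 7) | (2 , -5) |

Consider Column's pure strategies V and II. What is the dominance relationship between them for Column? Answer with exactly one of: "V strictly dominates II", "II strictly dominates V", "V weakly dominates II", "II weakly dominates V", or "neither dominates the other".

V's payoffs vs II's, by Row's action — a1: 8>2, a2: 7>-6, a3: -2>-9, a4: -3<1, a5: -5<5.
V does better at a1, a2, a3 but worse at a4, a5; neither strategy dominates the other.

neither dominates the other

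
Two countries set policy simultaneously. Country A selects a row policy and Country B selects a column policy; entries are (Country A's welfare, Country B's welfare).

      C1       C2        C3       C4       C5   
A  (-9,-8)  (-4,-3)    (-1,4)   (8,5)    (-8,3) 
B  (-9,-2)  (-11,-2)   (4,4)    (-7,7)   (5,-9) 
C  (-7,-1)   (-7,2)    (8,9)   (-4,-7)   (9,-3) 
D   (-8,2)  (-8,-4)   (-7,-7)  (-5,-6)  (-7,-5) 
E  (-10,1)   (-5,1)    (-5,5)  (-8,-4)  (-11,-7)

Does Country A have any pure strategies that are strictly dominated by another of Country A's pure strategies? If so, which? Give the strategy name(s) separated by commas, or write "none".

B, D, E

Nothing dominates A: B at C1 (-9=-9); C at C2 (-4>-7); D at C2 (-4>-8); E at C1 (-9>-10).
B is strictly dominated by C (C1: -7>-9, C2: -7>-11, C3: 8>4, C4: -4>-7, C5: 9>5).
C: no other strategy beats it everywhere (A at C1 (-7>-9); B at C1 (-7>-9); D at C1 (-7>-8); E at C1 (-7>-10)).
D: dominated, since C does at least as well everywhere (C1: -7>-8, C2: -7>-8, C3: 8>-7, C4: -4>-5, C5: 9>-7).
E is strictly dominated by A (C1: -9>-10, C2: -4>-5, C3: -1>-5, C4: 8>-8, C5: -8>-11).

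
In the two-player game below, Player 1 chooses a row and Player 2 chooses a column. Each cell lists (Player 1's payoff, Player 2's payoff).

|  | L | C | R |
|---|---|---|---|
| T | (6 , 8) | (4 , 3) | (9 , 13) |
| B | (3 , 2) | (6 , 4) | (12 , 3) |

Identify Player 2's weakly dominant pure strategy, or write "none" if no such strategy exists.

none

L fails to dominate C at B (2<4).
C fails to dominate L at T (3<8).
R fails to dominate C at B (3<4).
No single strategy dominates all the others.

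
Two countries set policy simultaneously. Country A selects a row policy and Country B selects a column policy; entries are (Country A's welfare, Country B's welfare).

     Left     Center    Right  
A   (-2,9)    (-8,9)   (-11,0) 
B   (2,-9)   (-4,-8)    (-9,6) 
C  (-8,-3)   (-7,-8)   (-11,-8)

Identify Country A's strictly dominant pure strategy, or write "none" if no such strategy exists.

B vs A: Left: 2>-2, Center: -4>-8, Right: -9>-11.
B vs C: Left: 2>-8, Center: -4>-7, Right: -9>-11.
B strictly beats every other strategy against every opponent action, so it is strictly dominant.

B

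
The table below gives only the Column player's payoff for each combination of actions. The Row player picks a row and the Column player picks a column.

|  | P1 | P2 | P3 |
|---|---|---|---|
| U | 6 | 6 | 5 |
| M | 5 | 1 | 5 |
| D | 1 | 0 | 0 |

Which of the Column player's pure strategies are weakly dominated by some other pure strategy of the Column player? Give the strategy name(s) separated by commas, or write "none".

P1 is not dominated — it holds its own against P2 at M (5>1); P3 at U (6>5).
P2 is weakly dominated by P1 (U: 6=6, M: 5>1, D: 1>0).
P3 is weakly dominated by P1 (U: 6>5, M: 5=5, D: 1>0).

P2, P3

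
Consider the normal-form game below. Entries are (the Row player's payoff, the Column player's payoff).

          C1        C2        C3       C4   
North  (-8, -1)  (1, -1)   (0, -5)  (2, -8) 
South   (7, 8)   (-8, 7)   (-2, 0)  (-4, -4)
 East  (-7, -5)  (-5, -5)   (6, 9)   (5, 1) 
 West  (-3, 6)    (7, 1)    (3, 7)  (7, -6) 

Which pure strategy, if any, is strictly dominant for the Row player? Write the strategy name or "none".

none

North fails to dominate South at C1 (-8<7).
South fails to dominate North at C2 (-8<1).
East fails to dominate North at C2 (-5<1).
West fails to dominate South at C1 (-3<7).
No single strategy dominates all the others.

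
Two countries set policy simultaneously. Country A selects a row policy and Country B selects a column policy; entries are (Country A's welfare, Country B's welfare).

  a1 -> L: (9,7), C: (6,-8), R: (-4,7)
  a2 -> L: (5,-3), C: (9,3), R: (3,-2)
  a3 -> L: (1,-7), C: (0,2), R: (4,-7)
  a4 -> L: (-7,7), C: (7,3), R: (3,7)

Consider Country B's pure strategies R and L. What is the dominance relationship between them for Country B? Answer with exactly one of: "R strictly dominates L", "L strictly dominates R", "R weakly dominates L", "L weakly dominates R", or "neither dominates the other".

R weakly dominates L

R's payoffs vs L's, by Country A's action — a1: 7=7, a2: -2>-3, a3: -7=-7, a4: 7=7.
R is at least as good everywhere and strictly better somewhere (tied only at a1, a3, a4), so R weakly but not strictly dominates L.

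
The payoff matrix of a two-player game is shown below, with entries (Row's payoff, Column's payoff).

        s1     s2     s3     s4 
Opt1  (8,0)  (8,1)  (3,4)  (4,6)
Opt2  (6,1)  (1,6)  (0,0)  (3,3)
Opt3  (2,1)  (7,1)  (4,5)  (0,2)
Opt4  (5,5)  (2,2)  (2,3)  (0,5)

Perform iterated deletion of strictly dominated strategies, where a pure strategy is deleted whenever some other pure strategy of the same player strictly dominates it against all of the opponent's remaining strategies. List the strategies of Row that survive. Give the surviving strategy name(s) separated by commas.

Row Opt2 is eliminated: Opt1 beats it against every remaining column (s1: 8>6, s2: 8>1, s3: 3>0, s4: 4>3).
For Row, Opt1 strictly dominates Opt4 on the remaining columns (s1: 8>5, s2: 8>2, s3: 3>2, s4: 4>0); eliminate Opt4.
Column's strategy s1 is strictly dominated by s3 (Opt1: 4>0, Opt3: 5>1) and is removed.
For Column, s3 strictly dominates s2 on the remaining rows (Opt1: 4>1, Opt3: 5>1); eliminate s2.
Among the remaining strategies, none is strictly dominated by another pure strategy of the same player, so the elimination stops.
Surviving strategies — Row: {Opt1, Opt3}; Column: {s3, s4}.

Opt1, Opt3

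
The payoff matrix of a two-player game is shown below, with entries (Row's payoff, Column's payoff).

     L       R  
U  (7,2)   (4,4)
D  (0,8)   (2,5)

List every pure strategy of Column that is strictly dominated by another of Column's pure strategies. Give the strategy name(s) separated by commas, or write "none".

none

Nothing dominates L: R at D (8>5).
R: no other strategy beats it everywhere (L at U (4>2)).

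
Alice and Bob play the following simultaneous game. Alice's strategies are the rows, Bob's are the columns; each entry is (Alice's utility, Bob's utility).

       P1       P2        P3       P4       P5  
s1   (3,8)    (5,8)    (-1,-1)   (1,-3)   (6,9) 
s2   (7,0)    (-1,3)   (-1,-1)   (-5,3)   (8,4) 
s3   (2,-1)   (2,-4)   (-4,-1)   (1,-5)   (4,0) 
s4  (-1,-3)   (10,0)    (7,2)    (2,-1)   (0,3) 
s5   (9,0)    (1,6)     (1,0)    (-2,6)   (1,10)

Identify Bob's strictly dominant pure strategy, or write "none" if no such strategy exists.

P5 vs P1: s1: 9>8, s2: 4>0, s3: 0>-1, s4: 3>-3, s5: 10>0.
P5 vs P2: s1: 9>8, s2: 4>3, s3: 0>-4, s4: 3>0, s5: 10>6.
P5 vs P3: s1: 9>-1, s2: 4>-1, s3: 0>-1, s4: 3>2, s5: 10>0.
P5 vs P4: s1: 9>-3, s2: 4>3, s3: 0>-5, s4: 3>-1, s5: 10>6.
P5 strictly beats every other strategy against every opponent action, so it is strictly dominant.

P5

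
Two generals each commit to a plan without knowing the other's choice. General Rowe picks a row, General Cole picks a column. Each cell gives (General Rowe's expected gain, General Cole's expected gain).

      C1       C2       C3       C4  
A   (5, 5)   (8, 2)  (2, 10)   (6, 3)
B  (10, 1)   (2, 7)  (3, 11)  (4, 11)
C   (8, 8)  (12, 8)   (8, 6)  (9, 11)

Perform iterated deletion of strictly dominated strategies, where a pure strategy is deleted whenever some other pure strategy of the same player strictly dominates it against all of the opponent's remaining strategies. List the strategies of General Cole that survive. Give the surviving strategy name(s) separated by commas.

C4

Row A is eliminated: C beats it against every remaining column (C1: 8>5, C2: 12>8, C3: 8>2, C4: 9>6).
Column C1 is eliminated: C4 beats it against every remaining row (B: 11>1, C: 11>8).
Row B is eliminated: C beats it against every remaining column (C2: 12>2, C3: 8>3, C4: 9>4).
For General Cole, C4 strictly dominates C2 on the remaining rows (C: 11>8); eliminate C2.
Column C3 is eliminated: C4 beats it against every remaining row (C: 11>6).
Among the remaining strategies, none is strictly dominated by another pure strategy of the same player, so the elimination stops.
Surviving strategies — General Rowe: {C}; General Cole: {C4}.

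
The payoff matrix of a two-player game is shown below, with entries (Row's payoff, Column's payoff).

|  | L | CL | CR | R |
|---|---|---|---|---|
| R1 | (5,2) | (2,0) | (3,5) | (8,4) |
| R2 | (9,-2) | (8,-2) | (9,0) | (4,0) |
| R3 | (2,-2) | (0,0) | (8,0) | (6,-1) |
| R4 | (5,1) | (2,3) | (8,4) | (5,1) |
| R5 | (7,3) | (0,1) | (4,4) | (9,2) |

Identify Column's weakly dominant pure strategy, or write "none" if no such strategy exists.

CR

CR vs L: R1: 5>2, R2: 0>-2, R3: 0>-2, R4: 4>1, R5: 4>3.
CR vs CL: R1: 5>0, R2: 0>-2, R3: 0=0, R4: 4>3, R5: 4>1.
CR vs R: R1: 5>4, R2: 0=0, R3: 0>-1, R4: 4>1, R5: 4>2.
CR is at least as good as every other strategy against every opponent action, so it is weakly dominant.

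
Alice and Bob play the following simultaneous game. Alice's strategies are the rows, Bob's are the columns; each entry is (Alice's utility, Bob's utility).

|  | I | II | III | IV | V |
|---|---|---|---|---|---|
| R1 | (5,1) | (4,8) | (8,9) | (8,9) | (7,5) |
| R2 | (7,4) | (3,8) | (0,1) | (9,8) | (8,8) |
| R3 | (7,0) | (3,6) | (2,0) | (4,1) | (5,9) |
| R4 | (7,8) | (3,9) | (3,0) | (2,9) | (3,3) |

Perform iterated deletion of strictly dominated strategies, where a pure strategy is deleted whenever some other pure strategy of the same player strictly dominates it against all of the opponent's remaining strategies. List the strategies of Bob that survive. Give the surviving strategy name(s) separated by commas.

Column I is eliminated: II beats it against every remaining row (R1: 8>1, R2: 8>4, R3: 6>0, R4: 9>8).
For Alice, R1 strictly dominates R3 on the remaining columns (II: 4>3, III: 8>2, IV: 8>4, V: 7>5); eliminate R3.
For Alice, R1 strictly dominates R4 on the remaining columns (II: 4>3, III: 8>3, IV: 8>2, V: 7>3); eliminate R4.
Among the remaining strategies, none is strictly dominated by another pure strategy of the same player, so the elimination stops.
Surviving strategies — Alice: {R1, R2}; Bob: {II, III, IV, V}.

II, III, IV, V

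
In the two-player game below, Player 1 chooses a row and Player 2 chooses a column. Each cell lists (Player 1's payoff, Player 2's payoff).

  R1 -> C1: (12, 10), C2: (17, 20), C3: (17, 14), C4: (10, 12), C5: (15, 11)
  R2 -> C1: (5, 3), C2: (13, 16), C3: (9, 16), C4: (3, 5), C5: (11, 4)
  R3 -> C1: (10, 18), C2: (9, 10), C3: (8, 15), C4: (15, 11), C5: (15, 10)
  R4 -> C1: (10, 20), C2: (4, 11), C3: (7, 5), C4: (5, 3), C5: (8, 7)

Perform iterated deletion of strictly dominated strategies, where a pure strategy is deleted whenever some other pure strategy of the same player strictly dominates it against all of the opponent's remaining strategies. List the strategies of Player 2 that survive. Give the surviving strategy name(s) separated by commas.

C2

Row R2 is eliminated: R1 beats it against every remaining column (C1: 12>5, C2: 17>13, C3: 17>9, C4: 10>3, C5: 15>11).
Row R4 is eliminated: R1 beats it against every remaining column (C1: 12>10, C2: 17>4, C3: 17>7, C4: 10>5, C5: 15>8).
Column C4 is eliminated: C3 beats it against every remaining row (R1: 14>12, R3: 15>11).
Player 2's strategy C5 is strictly dominated by C3 (R1: 14>11, R3: 15>10) and is removed.
Player 1's strategy R3 is strictly dominated by R1 (C1: 12>10, C2: 17>9, C3: 17>8) and is removed.
For Player 2, C2 strictly dominates C1 on the remaining rows (R1: 20>10); eliminate C1.
Player 2's strategy C3 is strictly dominated by C2 (R1: 20>14) and is removed.
Among the remaining strategies, none is strictly dominated by another pure strategy of the same player, so the elimination stops.
Surviving strategies — Player 1: {R1}; Player 2: {C2}.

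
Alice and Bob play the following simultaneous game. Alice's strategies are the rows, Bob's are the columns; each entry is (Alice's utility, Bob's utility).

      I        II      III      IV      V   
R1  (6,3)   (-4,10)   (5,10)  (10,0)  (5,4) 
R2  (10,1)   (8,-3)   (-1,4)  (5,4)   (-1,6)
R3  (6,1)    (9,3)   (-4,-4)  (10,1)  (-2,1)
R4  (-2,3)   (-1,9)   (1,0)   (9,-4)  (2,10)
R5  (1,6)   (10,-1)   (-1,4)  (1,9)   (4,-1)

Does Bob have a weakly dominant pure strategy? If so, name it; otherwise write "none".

I fails to dominate II at R1 (3<10).
II fails to dominate I at R2 (-3<1).
III fails to dominate I at R3 (-4<1).
IV fails to dominate I at R1 (0<3).
V fails to dominate I at R5 (-1<6).
No single strategy dominates all the others.

none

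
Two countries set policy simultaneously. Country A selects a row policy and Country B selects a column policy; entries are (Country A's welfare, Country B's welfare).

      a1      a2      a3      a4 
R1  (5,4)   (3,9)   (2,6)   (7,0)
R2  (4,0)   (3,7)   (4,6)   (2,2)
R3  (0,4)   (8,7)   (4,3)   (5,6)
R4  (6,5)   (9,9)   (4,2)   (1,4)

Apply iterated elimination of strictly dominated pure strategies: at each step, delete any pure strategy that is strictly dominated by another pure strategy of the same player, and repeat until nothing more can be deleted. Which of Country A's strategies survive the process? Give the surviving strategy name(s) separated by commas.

R4

For Country B, a2 strictly dominates a1 on the remaining rows (R1: 9>4, R2: 7>0, R3: 7>4, R4: 9>5); eliminate a1.
For Country B, a2 strictly dominates a3 on the remaining rows (R1: 9>6, R2: 7>6, R3: 7>3, R4: 9>2); eliminate a3.
Country A's strategy R2 is strictly dominated by R3 (a2: 8>3, a4: 5>2) and is removed.
Column a4 is eliminated: a2 beats it against every remaining row (R1: 9>0, R3: 7>6, R4: 9>4).
Country A's strategy R1 is strictly dominated by R3 (a2: 8>3) and is removed.
Country A's strategy R3 is strictly dominated by R4 (a2: 9>8) and is removed.
Among the remaining strategies, none is strictly dominated by another pure strategy of the same player, so the elimination stops.
Surviving strategies — Country A: {R4}; Country B: {a2}.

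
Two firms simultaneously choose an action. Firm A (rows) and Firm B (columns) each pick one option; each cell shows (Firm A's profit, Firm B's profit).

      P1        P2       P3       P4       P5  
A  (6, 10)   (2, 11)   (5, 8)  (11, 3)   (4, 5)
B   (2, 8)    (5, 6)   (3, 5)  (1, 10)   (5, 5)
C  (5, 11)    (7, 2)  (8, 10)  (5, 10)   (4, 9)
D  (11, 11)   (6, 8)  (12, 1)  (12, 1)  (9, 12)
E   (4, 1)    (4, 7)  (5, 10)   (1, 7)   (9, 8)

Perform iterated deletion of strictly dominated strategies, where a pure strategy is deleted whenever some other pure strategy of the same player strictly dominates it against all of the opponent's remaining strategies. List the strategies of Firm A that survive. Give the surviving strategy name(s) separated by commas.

For Firm A, D strictly dominates A on the remaining columns (P1: 11>6, P2: 6>2, P3: 12>5, P4: 12>11, P5: 9>4); eliminate A.
For Firm A, D strictly dominates B on the remaining columns (P1: 11>2, P2: 6>5, P3: 12>3, P4: 12>1, P5: 9>5); eliminate B.
Column P2 is eliminated: P5 beats it against every remaining row (C: 9>2, D: 12>8, E: 8>7).
Row C is eliminated: D beats it against every remaining column (P1: 11>5, P3: 12>8, P4: 12>5, P5: 9>4).
For Firm B, P5 strictly dominates P1 on the remaining rows (D: 12>11, E: 8>1); eliminate P1.
For Firm B, P5 strictly dominates P4 on the remaining rows (D: 12>1, E: 8>7); eliminate P4.
Among the remaining strategies, none is strictly dominated by another pure strategy of the same player, so the elimination stops.
Surviving strategies — Firm A: {D, E}; Firm B: {P3, P5}.

D, E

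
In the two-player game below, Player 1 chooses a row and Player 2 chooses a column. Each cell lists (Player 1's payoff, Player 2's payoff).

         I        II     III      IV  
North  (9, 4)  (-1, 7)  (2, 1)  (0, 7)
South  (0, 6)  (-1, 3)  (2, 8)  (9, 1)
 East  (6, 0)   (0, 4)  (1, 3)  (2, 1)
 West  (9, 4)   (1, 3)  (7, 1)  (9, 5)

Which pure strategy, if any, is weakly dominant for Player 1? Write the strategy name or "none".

West vs North: I: 9=9, II: 1>-1, III: 7>2, IV: 9>0.
West vs South: I: 9>0, II: 1>-1, III: 7>2, IV: 9=9.
West vs East: I: 9>6, II: 1>0, III: 7>1, IV: 9>2.
West is at least as good as every other strategy against every opponent action, so it is weakly dominant.

West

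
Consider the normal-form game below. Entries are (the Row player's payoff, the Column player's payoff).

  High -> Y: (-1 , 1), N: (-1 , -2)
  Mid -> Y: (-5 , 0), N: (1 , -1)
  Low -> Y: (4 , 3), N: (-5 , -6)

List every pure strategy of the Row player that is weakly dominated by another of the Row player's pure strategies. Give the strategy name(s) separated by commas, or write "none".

none

High is not dominated — it holds its own against Mid at Y (-1>-5); Low at N (-1>-5).
Mid is not dominated — it holds its own against High at N (1>-1); Low at N (1>-5).
Low is not dominated — it holds its own against High at Y (4>-1); Mid at Y (4>-5).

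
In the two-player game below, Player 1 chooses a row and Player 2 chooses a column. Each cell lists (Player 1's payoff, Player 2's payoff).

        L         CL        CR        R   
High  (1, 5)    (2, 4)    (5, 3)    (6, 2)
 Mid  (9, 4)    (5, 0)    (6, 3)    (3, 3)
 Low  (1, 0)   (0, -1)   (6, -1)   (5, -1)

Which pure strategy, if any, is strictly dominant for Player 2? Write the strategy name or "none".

L vs CL: High: 5>4, Mid: 4>0, Low: 0>-1.
L vs CR: High: 5>3, Mid: 4>3, Low: 0>-1.
L vs R: High: 5>2, Mid: 4>3, Low: 0>-1.
L strictly beats every other strategy against every opponent action, so it is strictly dominant.

L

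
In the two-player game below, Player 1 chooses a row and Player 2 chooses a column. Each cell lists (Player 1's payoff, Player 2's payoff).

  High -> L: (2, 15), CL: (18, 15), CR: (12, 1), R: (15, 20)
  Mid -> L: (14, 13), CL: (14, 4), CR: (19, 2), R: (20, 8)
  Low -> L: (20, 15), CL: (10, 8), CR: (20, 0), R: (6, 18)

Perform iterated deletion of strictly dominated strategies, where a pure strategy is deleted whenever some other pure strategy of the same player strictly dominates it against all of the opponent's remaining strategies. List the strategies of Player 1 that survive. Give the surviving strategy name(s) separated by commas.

Column CL is eliminated: R beats it against every remaining row (High: 20>15, Mid: 8>4, Low: 18>8).
Player 1's strategy High is strictly dominated by Mid (L: 14>2, CR: 19>12, R: 20>15) and is removed.
For Player 2, L strictly dominates CR on the remaining rows (Mid: 13>2, Low: 15>0); eliminate CR.
Among the remaining strategies, none is strictly dominated by another pure strategy of the same player, so the elimination stops.
Surviving strategies — Player 1: {Mid, Low}; Player 2: {L, R}.

Mid, Low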